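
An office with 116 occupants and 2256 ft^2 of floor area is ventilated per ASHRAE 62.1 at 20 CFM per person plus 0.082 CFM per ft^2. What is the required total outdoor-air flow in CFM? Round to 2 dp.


Total = 116*20 + 2256*0.082 = 2504.99 CFM

2504.99 CFM


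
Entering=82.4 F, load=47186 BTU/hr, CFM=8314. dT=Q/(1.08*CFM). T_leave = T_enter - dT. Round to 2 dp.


dT = 47186/(1.08*8314) = 5.2551
T_leave = 82.4 - 5.2551 = 77.14 F

77.14 F


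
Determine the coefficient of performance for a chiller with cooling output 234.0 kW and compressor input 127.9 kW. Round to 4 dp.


COP = 234.0 / 127.9 = 1.8296

1.8296


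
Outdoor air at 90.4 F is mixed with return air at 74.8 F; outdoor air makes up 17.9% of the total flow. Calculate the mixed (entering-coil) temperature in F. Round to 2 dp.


T_mix = 74.8 + (17.9/100)*(90.4-74.8) = 77.59 F

77.59 F


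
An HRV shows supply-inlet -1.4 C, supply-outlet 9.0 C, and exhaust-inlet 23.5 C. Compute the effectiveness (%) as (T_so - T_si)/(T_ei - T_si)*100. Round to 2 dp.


eff = (9.0-(-1.4))/(23.5-(-1.4))*100 = 41.77 %

41.77 %


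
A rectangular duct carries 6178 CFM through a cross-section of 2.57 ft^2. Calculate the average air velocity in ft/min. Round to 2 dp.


V = 6178 / 2.57 = 2403.89 ft/min

2403.89 ft/min


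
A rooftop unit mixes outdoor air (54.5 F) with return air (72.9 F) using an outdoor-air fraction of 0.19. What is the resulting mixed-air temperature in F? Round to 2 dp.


T_mix = 0.19*54.5 + 0.81*72.9 = 69.40 F

69.40 F


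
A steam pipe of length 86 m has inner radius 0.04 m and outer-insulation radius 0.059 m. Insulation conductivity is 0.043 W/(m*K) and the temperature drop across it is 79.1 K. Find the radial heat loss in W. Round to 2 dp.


Q = 2*pi*0.043*86*79.1/ln(0.059/0.04) = 4728.85 W

4728.85 W


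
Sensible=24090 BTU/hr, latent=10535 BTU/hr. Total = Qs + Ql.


Qt = 24090 + 10535 = 34625 BTU/hr

34625 BTU/hr


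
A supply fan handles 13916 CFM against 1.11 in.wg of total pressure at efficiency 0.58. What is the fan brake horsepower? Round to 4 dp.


BHP = 13916 * 1.11 / (6356 * 0.58) = 4.1901 hp

4.1901 hp


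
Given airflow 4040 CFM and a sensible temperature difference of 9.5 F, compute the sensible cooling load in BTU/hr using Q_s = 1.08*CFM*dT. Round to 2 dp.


Q = 1.08 * 4040 * 9.5 = 41450.40 BTU/hr

41450.40 BTU/hr


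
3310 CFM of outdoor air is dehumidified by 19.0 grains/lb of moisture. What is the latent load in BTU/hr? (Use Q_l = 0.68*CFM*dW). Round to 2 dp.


Q = 0.68 * 3310 * 19.0 = 42765.20 BTU/hr

42765.20 BTU/hr


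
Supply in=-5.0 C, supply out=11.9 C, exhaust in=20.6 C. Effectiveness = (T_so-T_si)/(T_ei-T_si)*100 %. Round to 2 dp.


eff = (11.9-(-5.0))/(20.6-(-5.0))*100 = 66.02 %

66.02 %


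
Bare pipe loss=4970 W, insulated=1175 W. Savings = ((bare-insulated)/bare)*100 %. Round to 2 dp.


Savings = ((4970-1175)/4970)*100 = 76.36 %

76.36 %


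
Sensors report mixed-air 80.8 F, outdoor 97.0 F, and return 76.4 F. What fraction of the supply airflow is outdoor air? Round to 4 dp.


frac = (80.8 - 76.4) / (97.0 - 76.4) = 0.2136

0.2136


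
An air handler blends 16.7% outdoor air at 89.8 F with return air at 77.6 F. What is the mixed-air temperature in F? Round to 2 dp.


T_mix = 77.6 + (16.7/100)*(89.8-77.6) = 79.64 F

79.64 F


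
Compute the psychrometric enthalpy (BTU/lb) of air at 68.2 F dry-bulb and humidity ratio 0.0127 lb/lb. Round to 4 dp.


h = 0.24*68.2 + 0.0127*(1061+0.444*68.2) = 30.2273 BTU/lb

30.2273 BTU/lb


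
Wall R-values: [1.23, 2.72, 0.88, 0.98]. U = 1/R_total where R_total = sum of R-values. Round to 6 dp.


R_total = 1.23 + 2.72 + 0.88 + 0.98 = 5.81
U = 1/5.81 = 0.172117

0.172117


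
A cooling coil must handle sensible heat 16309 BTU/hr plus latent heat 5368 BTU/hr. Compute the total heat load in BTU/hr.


Qt = 16309 + 5368 = 21677 BTU/hr

21677 BTU/hr


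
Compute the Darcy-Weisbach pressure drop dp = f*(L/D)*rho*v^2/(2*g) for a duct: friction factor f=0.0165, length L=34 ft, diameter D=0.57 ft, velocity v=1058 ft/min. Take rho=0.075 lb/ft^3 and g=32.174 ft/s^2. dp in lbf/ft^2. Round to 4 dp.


v_fps = 1058/60 = 17.6333 ft/s
dp = 0.0165*(34/0.57)*0.075*17.6333^2/(2*32.174) = 0.3567 lbf/ft^2

0.3567 lbf/ft^2


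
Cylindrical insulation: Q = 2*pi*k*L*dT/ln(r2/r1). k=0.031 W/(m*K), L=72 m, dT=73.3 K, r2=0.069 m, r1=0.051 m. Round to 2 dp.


Q = 2*pi*0.031*72*73.3/ln(0.069/0.051) = 3400.69 W

3400.69 W


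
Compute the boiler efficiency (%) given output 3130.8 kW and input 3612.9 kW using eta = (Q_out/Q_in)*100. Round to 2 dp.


eta = (3130.8/3612.9)*100 = 86.66 %

86.66 %


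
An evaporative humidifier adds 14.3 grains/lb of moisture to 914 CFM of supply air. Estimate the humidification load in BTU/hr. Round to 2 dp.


Q = 0.68 * 914 * 14.3 = 8887.74 BTU/hr

8887.74 BTU/hr


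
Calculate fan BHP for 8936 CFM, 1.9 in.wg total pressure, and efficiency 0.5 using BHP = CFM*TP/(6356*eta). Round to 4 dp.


BHP = 8936 * 1.9 / (6356 * 0.5) = 5.3425 hp

5.3425 hp


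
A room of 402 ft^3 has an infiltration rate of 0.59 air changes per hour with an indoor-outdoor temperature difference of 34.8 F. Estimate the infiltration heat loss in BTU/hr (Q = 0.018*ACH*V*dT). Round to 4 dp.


Q = 0.018 * 0.59 * 402 * 34.8 = 148.5696 BTU/hr

148.5696 BTU/hr


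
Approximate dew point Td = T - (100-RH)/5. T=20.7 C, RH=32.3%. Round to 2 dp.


Td = 20.7 - (100-32.3)/5 = 7.16 C

7.16 C


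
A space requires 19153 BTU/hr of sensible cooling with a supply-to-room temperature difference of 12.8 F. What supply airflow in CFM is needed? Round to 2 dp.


CFM = 19153 / (1.08 * 12.8) = 1385.49

1385.49 CFM


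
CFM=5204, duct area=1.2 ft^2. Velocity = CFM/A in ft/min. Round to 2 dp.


V = 5204 / 1.2 = 4336.67 ft/min

4336.67 ft/min


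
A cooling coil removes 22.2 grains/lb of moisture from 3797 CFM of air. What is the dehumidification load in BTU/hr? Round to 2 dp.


Q = 0.68 * 3797 * 22.2 = 57319.51 BTU/hr

57319.51 BTU/hr


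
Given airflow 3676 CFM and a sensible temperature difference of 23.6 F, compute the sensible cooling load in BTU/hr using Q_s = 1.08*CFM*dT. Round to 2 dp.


Q = 1.08 * 3676 * 23.6 = 93693.89 BTU/hr

93693.89 BTU/hr


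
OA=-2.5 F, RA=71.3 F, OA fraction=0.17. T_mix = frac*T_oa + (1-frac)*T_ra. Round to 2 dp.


T_mix = 0.17*(-2.5) + 0.83*71.3 = 58.75 F

58.75 F


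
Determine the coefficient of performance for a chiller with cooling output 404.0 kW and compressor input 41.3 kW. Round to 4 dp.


COP = 404.0 / 41.3 = 9.7821

9.7821


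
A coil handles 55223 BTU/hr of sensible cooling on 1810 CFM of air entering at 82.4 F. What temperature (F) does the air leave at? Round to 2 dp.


dT = 55223/(1.08*1810) = 28.2499
T_leave = 82.4 - 28.2499 = 54.15 F

54.15 F


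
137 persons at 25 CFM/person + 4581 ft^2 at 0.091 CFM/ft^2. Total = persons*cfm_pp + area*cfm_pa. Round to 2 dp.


Total = 137*25 + 4581*0.091 = 3841.87 CFM

3841.87 CFM


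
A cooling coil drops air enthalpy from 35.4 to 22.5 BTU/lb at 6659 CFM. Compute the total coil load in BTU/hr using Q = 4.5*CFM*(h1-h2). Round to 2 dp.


Q = 4.5 * 6659 * (35.4 - 22.5) = 386554.95 BTU/hr

386554.95 BTU/hr


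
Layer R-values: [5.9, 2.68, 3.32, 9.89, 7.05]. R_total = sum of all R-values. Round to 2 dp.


R_total = 5.9 + 2.68 + 3.32 + 9.89 + 7.05 = 28.84

28.84


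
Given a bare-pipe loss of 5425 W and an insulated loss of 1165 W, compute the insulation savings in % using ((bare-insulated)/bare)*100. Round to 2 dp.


Savings = ((5425-1165)/5425)*100 = 78.53 %

78.53 %


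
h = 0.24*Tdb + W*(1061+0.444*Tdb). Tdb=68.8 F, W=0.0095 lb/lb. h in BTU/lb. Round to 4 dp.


h = 0.24*68.8 + 0.0095*(1061+0.444*68.8) = 26.8817 BTU/lb

26.8817 BTU/lb


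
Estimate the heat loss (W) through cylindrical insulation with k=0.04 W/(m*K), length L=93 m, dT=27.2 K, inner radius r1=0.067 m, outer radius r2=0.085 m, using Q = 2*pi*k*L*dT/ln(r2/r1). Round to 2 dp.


Q = 2*pi*0.04*93*27.2/ln(0.085/0.067) = 2671.72 W

2671.72 W


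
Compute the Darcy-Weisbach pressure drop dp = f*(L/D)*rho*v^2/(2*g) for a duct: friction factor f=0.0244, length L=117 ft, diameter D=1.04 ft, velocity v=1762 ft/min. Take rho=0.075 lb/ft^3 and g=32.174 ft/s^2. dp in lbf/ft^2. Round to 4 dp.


v_fps = 1762/60 = 29.3667 ft/s
dp = 0.0244*(117/1.04)*0.075*29.3667^2/(2*32.174) = 2.7592 lbf/ft^2

2.7592 lbf/ft^2


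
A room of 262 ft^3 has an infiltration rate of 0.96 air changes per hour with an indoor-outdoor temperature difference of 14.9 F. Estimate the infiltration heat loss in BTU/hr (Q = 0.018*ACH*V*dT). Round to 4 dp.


Q = 0.018 * 0.96 * 262 * 14.9 = 67.4577 BTU/hr

67.4577 BTU/hr


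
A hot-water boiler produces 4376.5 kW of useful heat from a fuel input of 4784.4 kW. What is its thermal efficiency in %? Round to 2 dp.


eta = (4376.5/4784.4)*100 = 91.47 %

91.47 %


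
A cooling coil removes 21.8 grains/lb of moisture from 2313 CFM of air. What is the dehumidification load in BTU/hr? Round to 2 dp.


Q = 0.68 * 2313 * 21.8 = 34287.91 BTU/hr

34287.91 BTU/hr


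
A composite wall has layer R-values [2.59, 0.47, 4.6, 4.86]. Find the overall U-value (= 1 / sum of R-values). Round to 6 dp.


R_total = 2.59 + 0.47 + 4.6 + 4.86 = 12.52
U = 1/12.52 = 0.079872

0.079872


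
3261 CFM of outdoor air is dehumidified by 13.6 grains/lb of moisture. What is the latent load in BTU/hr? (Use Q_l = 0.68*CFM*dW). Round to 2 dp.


Q = 0.68 * 3261 * 13.6 = 30157.73 BTU/hr

30157.73 BTU/hr


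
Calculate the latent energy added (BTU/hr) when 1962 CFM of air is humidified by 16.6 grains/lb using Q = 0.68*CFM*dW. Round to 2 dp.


Q = 0.68 * 1962 * 16.6 = 22147.06 BTU/hr

22147.06 BTU/hr


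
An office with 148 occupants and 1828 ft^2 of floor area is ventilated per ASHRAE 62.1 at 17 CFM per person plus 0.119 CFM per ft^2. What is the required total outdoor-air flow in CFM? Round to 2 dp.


Total = 148*17 + 1828*0.119 = 2733.53 CFM

2733.53 CFM


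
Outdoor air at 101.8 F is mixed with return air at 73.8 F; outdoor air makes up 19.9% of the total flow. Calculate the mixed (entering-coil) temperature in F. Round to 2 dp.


T_mix = 73.8 + (19.9/100)*(101.8-73.8) = 79.37 F

79.37 F


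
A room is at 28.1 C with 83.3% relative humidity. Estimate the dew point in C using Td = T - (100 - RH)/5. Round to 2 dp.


Td = 28.1 - (100-83.3)/5 = 24.76 C

24.76 C


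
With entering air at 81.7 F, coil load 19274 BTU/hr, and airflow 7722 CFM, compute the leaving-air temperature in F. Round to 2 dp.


dT = 19274/(1.08*7722) = 2.3111
T_leave = 81.7 - 2.3111 = 79.39 F

79.39 F


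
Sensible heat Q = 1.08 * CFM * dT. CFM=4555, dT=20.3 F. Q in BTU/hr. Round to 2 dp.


Q = 1.08 * 4555 * 20.3 = 99863.82 BTU/hr

99863.82 BTU/hr


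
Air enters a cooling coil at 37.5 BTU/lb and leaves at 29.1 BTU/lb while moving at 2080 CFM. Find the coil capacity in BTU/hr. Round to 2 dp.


Q = 4.5 * 2080 * (37.5 - 29.1) = 78624.00 BTU/hr

78624.00 BTU/hr


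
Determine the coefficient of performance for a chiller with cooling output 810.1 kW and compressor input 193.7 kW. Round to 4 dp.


COP = 810.1 / 193.7 = 4.1822

4.1822


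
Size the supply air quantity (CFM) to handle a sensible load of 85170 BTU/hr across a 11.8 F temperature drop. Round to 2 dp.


CFM = 85170 / (1.08 * 11.8) = 6683.15

6683.15 CFM


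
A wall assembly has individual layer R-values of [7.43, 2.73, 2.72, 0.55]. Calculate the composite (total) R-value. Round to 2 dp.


R_total = 7.43 + 2.73 + 2.72 + 0.55 = 13.43

13.43


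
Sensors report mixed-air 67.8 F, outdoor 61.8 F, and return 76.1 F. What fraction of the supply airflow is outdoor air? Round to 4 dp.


frac = (67.8 - 76.1) / (61.8 - 76.1) = 0.5804

0.5804


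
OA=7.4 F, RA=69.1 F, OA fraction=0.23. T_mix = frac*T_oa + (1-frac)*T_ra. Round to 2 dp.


T_mix = 0.23*7.4 + 0.77*69.1 = 54.91 F

54.91 F


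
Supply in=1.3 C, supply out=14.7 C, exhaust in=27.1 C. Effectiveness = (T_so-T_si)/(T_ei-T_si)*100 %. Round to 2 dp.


eff = (14.7-1.3)/(27.1-1.3)*100 = 51.94 %

51.94 %


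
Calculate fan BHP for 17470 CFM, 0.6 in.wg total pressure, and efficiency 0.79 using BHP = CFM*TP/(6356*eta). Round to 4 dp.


BHP = 17470 * 0.6 / (6356 * 0.79) = 2.0875 hp

2.0875 hp


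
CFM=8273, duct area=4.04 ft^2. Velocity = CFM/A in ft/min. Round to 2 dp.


V = 8273 / 4.04 = 2047.77 ft/min

2047.77 ft/min


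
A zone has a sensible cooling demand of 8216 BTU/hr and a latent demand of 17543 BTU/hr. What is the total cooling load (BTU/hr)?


Qt = 8216 + 17543 = 25759 BTU/hr

25759 BTU/hr


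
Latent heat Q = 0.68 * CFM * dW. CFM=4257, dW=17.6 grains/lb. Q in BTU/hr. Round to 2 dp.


Q = 0.68 * 4257 * 17.6 = 50947.78 BTU/hr

50947.78 BTU/hr


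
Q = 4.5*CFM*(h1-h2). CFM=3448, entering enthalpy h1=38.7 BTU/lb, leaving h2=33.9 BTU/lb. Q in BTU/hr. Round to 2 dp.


Q = 4.5 * 3448 * (38.7 - 33.9) = 74476.80 BTU/hr

74476.80 BTU/hr


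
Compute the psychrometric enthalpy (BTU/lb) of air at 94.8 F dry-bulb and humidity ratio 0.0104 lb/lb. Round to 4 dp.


h = 0.24*94.8 + 0.0104*(1061+0.444*94.8) = 34.2241 BTU/lb

34.2241 BTU/lb


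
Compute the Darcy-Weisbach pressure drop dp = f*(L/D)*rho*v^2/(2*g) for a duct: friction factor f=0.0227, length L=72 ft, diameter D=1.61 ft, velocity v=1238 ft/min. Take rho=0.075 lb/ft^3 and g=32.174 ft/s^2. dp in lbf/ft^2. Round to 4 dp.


v_fps = 1238/60 = 20.6333 ft/s
dp = 0.0227*(72/1.61)*0.075*20.6333^2/(2*32.174) = 0.5037 lbf/ft^2

0.5037 lbf/ft^2


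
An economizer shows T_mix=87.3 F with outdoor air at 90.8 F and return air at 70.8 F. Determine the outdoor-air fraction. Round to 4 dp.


frac = (87.3 - 70.8) / (90.8 - 70.8) = 0.8250

0.8250


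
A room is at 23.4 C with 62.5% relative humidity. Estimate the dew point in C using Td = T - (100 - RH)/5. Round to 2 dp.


Td = 23.4 - (100-62.5)/5 = 15.90 C

15.90 C


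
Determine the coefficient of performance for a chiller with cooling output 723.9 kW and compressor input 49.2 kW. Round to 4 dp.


COP = 723.9 / 49.2 = 14.7134

14.7134


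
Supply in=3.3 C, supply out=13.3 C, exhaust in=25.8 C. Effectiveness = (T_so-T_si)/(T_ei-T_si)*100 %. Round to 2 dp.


eff = (13.3-3.3)/(25.8-3.3)*100 = 44.44 %

44.44 %


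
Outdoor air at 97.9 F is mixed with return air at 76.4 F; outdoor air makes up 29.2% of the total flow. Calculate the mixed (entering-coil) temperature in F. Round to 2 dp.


T_mix = 76.4 + (29.2/100)*(97.9-76.4) = 82.68 F

82.68 F


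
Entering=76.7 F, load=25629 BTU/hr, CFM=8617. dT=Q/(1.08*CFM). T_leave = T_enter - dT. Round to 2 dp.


dT = 25629/(1.08*8617) = 2.7539
T_leave = 76.7 - 2.7539 = 73.95 F

73.95 F


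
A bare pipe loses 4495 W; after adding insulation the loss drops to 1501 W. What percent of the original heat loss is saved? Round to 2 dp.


Savings = ((4495-1501)/4495)*100 = 66.61 %

66.61 %


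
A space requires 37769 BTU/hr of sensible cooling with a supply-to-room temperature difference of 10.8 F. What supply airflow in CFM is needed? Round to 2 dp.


CFM = 37769 / (1.08 * 10.8) = 3238.08

3238.08 CFM


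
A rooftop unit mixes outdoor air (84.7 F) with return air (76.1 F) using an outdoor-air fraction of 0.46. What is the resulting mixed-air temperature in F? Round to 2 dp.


T_mix = 0.46*84.7 + 0.54*76.1 = 80.06 F

80.06 F


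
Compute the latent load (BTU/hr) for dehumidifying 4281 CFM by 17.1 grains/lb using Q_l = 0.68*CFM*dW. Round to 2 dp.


Q = 0.68 * 4281 * 17.1 = 49779.47 BTU/hr

49779.47 BTU/hr


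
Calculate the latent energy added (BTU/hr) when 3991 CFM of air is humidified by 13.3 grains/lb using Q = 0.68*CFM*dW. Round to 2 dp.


Q = 0.68 * 3991 * 13.3 = 36094.60 BTU/hr

36094.60 BTU/hr


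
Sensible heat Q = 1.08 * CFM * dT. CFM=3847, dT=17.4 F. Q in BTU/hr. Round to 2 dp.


Q = 1.08 * 3847 * 17.4 = 72292.82 BTU/hr

72292.82 BTU/hr


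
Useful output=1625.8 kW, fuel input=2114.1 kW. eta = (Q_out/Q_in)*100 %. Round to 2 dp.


eta = (1625.8/2114.1)*100 = 76.90 %

76.90 %


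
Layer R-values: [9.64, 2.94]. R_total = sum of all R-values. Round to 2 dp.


R_total = 9.64 + 2.94 = 12.58

12.58


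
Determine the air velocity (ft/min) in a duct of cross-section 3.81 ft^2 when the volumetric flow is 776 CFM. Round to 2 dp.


V = 776 / 3.81 = 203.67 ft/min

203.67 ft/min


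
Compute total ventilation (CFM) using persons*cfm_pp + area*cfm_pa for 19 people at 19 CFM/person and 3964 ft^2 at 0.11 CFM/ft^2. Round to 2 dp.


Total = 19*19 + 3964*0.11 = 797.04 CFM

797.04 CFM


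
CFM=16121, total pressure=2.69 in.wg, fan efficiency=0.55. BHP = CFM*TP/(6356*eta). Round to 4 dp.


BHP = 16121 * 2.69 / (6356 * 0.55) = 12.4050 hp

12.4050 hp


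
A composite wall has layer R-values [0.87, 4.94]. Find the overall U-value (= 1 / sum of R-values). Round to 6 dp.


R_total = 0.87 + 4.94 = 5.81
U = 1/5.81 = 0.172117

0.172117


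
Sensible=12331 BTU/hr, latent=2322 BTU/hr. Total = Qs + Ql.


Qt = 12331 + 2322 = 14653 BTU/hr

14653 BTU/hr


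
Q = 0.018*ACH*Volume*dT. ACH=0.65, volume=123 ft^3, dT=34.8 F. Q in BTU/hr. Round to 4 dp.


Q = 0.018 * 0.65 * 123 * 34.8 = 50.0807 BTU/hr

50.0807 BTU/hr


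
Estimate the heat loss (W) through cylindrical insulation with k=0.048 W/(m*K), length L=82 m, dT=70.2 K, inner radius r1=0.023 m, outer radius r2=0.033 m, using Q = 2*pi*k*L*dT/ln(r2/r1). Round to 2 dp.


Q = 2*pi*0.048*82*70.2/ln(0.033/0.023) = 4808.93 W

4808.93 W


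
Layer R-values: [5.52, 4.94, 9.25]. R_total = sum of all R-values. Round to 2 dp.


R_total = 5.52 + 4.94 + 9.25 = 19.71

19.71


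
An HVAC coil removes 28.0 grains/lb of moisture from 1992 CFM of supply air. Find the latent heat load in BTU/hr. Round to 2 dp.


Q = 0.68 * 1992 * 28.0 = 37927.68 BTU/hr

37927.68 BTU/hr


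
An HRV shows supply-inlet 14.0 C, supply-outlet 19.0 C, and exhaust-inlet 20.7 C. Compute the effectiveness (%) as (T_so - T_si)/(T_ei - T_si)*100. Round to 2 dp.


eff = (19.0-14.0)/(20.7-14.0)*100 = 74.63 %

74.63 %


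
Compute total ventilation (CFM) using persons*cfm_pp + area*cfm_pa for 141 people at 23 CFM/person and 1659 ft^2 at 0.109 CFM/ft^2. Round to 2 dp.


Total = 141*23 + 1659*0.109 = 3423.83 CFM

3423.83 CFM


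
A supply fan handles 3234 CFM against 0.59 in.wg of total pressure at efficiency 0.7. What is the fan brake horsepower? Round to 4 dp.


BHP = 3234 * 0.59 / (6356 * 0.7) = 0.4289 hp

0.4289 hp


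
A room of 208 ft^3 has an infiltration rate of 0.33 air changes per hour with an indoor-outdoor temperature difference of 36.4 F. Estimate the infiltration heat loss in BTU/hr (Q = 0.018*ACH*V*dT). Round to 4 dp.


Q = 0.018 * 0.33 * 208 * 36.4 = 44.9729 BTU/hr

44.9729 BTU/hr


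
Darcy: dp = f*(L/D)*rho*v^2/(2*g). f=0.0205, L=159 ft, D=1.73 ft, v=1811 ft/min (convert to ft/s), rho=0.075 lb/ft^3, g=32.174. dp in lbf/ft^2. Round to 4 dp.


v_fps = 1811/60 = 30.1833 ft/s
dp = 0.0205*(159/1.73)*0.075*30.1833^2/(2*32.174) = 2.0006 lbf/ft^2

2.0006 lbf/ft^2


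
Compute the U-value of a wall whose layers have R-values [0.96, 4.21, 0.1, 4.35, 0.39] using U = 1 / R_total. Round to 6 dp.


R_total = 0.96 + 4.21 + 0.1 + 4.35 + 0.39 = 10.01
U = 1/10.01 = 0.099900

0.099900


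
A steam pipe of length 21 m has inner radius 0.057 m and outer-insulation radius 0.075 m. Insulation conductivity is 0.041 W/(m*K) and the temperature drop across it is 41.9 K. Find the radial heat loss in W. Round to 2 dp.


Q = 2*pi*0.041*21*41.9/ln(0.075/0.057) = 825.95 W

825.95 W


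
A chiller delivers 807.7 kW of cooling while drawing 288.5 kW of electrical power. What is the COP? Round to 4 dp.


COP = 807.7 / 288.5 = 2.7997

2.7997


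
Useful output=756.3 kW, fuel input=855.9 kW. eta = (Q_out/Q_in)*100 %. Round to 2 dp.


eta = (756.3/855.9)*100 = 88.36 %

88.36 %


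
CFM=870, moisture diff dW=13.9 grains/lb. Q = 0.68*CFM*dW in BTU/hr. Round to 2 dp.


Q = 0.68 * 870 * 13.9 = 8223.24 BTU/hr

8223.24 BTU/hr


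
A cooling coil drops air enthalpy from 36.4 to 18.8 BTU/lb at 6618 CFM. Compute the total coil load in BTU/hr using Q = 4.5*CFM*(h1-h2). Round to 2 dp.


Q = 4.5 * 6618 * (36.4 - 18.8) = 524145.60 BTU/hr

524145.60 BTU/hr


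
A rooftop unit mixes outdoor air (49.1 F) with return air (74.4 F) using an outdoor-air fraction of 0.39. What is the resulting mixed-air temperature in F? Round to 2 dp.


T_mix = 0.39*49.1 + 0.61*74.4 = 64.53 F

64.53 F


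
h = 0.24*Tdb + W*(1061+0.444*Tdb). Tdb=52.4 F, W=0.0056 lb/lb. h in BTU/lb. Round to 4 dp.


h = 0.24*52.4 + 0.0056*(1061+0.444*52.4) = 18.6479 BTU/lb

18.6479 BTU/lb


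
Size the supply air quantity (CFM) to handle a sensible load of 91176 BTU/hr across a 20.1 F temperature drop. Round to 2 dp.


CFM = 91176 / (1.08 * 20.1) = 4200.11

4200.11 CFM


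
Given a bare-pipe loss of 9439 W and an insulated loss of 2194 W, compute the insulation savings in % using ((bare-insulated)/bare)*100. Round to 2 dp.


Savings = ((9439-2194)/9439)*100 = 76.76 %

76.76 %


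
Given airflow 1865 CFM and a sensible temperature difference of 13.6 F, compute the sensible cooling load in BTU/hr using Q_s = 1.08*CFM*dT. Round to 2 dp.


Q = 1.08 * 1865 * 13.6 = 27393.12 BTU/hr

27393.12 BTU/hr


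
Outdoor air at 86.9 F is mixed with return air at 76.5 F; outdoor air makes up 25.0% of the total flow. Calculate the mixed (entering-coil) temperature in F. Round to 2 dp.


T_mix = 76.5 + (25.0/100)*(86.9-76.5) = 79.10 F

79.10 F


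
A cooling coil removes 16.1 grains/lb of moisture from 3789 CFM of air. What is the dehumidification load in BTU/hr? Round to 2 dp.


Q = 0.68 * 3789 * 16.1 = 41481.97 BTU/hr

41481.97 BTU/hr


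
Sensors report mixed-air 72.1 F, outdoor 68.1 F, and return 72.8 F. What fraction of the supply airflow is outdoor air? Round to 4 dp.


frac = (72.1 - 72.8) / (68.1 - 72.8) = 0.1489

0.1489


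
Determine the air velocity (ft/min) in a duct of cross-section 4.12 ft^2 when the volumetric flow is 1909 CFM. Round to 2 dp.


V = 1909 / 4.12 = 463.35 ft/min

463.35 ft/min


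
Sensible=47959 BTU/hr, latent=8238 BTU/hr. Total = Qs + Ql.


Qt = 47959 + 8238 = 56197 BTU/hr

56197 BTU/hr


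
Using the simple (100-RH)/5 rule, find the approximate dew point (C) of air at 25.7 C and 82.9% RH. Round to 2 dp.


Td = 25.7 - (100-82.9)/5 = 22.28 C

22.28 C


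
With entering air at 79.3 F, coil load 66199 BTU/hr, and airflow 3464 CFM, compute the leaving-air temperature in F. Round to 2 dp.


dT = 66199/(1.08*3464) = 17.6950
T_leave = 79.3 - 17.6950 = 61.61 F

61.61 F


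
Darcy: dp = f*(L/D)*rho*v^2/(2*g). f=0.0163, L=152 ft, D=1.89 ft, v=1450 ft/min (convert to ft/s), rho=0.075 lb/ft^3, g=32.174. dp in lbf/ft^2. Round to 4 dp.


v_fps = 1450/60 = 24.1667 ft/s
dp = 0.0163*(152/1.89)*0.075*24.1667^2/(2*32.174) = 0.8923 lbf/ft^2

0.8923 lbf/ft^2


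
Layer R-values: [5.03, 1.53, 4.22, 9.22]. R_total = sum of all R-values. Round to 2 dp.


R_total = 5.03 + 1.53 + 4.22 + 9.22 = 20.00

20.00


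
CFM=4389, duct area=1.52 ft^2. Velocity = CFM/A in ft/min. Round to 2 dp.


V = 4389 / 1.52 = 2887.50 ft/min

2887.50 ft/min


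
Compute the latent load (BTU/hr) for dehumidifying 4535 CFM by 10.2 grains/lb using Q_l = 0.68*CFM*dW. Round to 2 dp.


Q = 0.68 * 4535 * 10.2 = 31454.76 BTU/hr

31454.76 BTU/hr


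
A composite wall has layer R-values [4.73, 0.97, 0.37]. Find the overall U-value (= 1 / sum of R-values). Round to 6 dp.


R_total = 4.73 + 0.97 + 0.37 = 6.07
U = 1/6.07 = 0.164745

0.164745


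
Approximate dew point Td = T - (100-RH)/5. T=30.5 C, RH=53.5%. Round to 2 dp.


Td = 30.5 - (100-53.5)/5 = 21.20 C

21.20 C


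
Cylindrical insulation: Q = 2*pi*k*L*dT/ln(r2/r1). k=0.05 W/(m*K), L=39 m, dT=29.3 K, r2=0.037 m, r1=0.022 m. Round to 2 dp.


Q = 2*pi*0.05*39*29.3/ln(0.037/0.022) = 690.53 W

690.53 W


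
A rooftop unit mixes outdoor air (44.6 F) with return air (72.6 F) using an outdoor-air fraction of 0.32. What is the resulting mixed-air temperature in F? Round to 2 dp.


T_mix = 0.32*44.6 + 0.68*72.6 = 63.64 F

63.64 F


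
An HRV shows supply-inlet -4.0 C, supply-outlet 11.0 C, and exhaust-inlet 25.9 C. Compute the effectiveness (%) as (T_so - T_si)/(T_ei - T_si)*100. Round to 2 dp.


eff = (11.0-(-4.0))/(25.9-(-4.0))*100 = 50.17 %

50.17 %


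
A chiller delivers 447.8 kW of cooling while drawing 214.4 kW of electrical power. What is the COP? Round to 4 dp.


COP = 447.8 / 214.4 = 2.0886

2.0886


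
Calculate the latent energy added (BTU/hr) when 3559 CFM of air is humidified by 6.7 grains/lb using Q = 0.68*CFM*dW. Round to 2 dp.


Q = 0.68 * 3559 * 6.7 = 16214.80 BTU/hr

16214.80 BTU/hr


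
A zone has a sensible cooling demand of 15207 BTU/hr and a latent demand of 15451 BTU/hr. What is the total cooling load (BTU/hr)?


Qt = 15207 + 15451 = 30658 BTU/hr

30658 BTU/hr


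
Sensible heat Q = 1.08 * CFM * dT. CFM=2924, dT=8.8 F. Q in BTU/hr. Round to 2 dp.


Q = 1.08 * 2924 * 8.8 = 27789.70 BTU/hr

27789.70 BTU/hr


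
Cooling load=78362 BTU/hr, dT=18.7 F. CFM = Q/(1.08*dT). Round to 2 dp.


CFM = 78362 / (1.08 * 18.7) = 3880.08

3880.08 CFM


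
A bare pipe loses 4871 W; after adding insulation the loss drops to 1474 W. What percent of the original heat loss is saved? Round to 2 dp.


Savings = ((4871-1474)/4871)*100 = 69.74 %

69.74 %


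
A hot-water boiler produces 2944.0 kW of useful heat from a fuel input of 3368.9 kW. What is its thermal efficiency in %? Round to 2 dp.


eta = (2944.0/3368.9)*100 = 87.39 %

87.39 %


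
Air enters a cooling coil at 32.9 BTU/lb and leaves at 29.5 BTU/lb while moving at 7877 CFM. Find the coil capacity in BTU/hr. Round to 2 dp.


Q = 4.5 * 7877 * (32.9 - 29.5) = 120518.10 BTU/hr

120518.10 BTU/hr


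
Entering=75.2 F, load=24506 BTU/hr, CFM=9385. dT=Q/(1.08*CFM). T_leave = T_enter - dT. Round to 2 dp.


dT = 24506/(1.08*9385) = 2.4178
T_leave = 75.2 - 2.4178 = 72.78 F

72.78 F


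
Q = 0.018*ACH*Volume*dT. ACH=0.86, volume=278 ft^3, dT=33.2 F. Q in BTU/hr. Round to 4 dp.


Q = 0.018 * 0.86 * 278 * 33.2 = 142.8742 BTU/hr

142.8742 BTU/hr


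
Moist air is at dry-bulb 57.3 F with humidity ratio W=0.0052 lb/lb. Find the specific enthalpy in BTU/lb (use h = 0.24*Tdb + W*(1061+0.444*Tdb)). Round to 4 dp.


h = 0.24*57.3 + 0.0052*(1061+0.444*57.3) = 19.4015 BTU/lb

19.4015 BTU/lb


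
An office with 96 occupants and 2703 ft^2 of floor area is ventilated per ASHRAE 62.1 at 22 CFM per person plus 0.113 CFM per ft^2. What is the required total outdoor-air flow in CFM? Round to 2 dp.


Total = 96*22 + 2703*0.113 = 2417.44 CFM

2417.44 CFM


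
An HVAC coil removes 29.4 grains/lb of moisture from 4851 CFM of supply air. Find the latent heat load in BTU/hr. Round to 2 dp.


Q = 0.68 * 4851 * 29.4 = 96981.19 BTU/hr

96981.19 BTU/hr


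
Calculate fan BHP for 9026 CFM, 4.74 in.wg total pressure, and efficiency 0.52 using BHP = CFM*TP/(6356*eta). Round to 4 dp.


BHP = 9026 * 4.74 / (6356 * 0.52) = 12.9445 hp

12.9445 hp


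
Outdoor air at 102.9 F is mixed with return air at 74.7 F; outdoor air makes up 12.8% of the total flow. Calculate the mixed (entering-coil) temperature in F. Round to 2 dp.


T_mix = 74.7 + (12.8/100)*(102.9-74.7) = 78.31 F

78.31 F


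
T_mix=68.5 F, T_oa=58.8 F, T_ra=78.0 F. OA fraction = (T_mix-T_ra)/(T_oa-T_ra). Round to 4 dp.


frac = (68.5 - 78.0) / (58.8 - 78.0) = 0.4948

0.4948


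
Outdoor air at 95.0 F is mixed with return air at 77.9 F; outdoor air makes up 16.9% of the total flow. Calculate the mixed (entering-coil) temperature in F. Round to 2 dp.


T_mix = 77.9 + (16.9/100)*(95.0-77.9) = 80.79 F

80.79 F


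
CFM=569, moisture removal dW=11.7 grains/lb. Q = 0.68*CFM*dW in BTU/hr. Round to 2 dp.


Q = 0.68 * 569 * 11.7 = 4526.96 BTU/hr

4526.96 BTU/hr


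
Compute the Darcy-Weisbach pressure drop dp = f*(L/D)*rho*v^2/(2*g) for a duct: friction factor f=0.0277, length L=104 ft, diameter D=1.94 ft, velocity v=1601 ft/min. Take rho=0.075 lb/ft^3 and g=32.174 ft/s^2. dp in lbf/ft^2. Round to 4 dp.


v_fps = 1601/60 = 26.6833 ft/s
dp = 0.0277*(104/1.94)*0.075*26.6833^2/(2*32.174) = 1.2323 lbf/ft^2

1.2323 lbf/ft^2


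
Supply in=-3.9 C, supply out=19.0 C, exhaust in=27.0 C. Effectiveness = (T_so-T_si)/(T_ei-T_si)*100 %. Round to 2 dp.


eff = (19.0-(-3.9))/(27.0-(-3.9))*100 = 74.11 %

74.11 %


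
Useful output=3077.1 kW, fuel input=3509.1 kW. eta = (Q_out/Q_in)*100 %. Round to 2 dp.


eta = (3077.1/3509.1)*100 = 87.69 %

87.69 %


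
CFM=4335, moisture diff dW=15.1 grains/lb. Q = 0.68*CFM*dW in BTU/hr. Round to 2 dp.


Q = 0.68 * 4335 * 15.1 = 44511.78 BTU/hr

44511.78 BTU/hr


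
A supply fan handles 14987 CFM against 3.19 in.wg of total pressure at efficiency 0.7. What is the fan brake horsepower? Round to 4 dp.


BHP = 14987 * 3.19 / (6356 * 0.7) = 10.7454 hp

10.7454 hp


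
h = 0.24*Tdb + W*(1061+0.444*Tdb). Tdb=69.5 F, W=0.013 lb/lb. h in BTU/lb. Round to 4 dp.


h = 0.24*69.5 + 0.013*(1061+0.444*69.5) = 30.8742 BTU/lb

30.8742 BTU/lb


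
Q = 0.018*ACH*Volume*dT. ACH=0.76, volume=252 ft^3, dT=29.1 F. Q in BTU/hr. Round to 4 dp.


Q = 0.018 * 0.76 * 252 * 29.1 = 100.3182 BTU/hr

100.3182 BTU/hr


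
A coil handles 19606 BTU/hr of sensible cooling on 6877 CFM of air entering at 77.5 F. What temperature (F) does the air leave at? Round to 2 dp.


dT = 19606/(1.08*6877) = 2.6398
T_leave = 77.5 - 2.6398 = 74.86 F

74.86 F


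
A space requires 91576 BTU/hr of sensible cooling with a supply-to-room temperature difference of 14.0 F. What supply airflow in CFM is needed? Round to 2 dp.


CFM = 91576 / (1.08 * 14.0) = 6056.61

6056.61 CFM


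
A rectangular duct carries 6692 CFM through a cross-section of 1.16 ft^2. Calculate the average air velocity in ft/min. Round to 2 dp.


V = 6692 / 1.16 = 5768.97 ft/min

5768.97 ft/min


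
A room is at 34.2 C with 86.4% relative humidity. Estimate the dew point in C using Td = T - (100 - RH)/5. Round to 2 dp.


Td = 34.2 - (100-86.4)/5 = 31.48 C

31.48 C


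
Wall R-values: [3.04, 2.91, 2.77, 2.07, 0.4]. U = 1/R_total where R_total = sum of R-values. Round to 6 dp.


R_total = 3.04 + 2.91 + 2.77 + 2.07 + 0.4 = 11.19
U = 1/11.19 = 0.089366

0.089366


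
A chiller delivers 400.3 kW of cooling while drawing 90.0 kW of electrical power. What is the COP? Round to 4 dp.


COP = 400.3 / 90.0 = 4.4478

4.4478


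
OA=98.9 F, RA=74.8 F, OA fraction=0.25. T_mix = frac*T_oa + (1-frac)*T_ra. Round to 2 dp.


T_mix = 0.25*98.9 + 0.75*74.8 = 80.83 F

80.83 F


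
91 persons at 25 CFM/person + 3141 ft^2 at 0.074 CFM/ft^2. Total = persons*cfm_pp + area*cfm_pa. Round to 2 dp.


Total = 91*25 + 3141*0.074 = 2507.43 CFM

2507.43 CFM


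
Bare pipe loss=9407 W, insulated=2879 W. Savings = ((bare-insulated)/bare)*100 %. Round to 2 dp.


Savings = ((9407-2879)/9407)*100 = 69.40 %

69.40 %


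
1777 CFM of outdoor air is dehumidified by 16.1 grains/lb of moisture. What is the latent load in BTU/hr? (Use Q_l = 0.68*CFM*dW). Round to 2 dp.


Q = 0.68 * 1777 * 16.1 = 19454.60 BTU/hr

19454.60 BTU/hr


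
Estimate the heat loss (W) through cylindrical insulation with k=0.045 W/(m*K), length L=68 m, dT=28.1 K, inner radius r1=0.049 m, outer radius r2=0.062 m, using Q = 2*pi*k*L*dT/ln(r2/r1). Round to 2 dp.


Q = 2*pi*0.045*68*28.1/ln(0.062/0.049) = 2295.94 W

2295.94 W


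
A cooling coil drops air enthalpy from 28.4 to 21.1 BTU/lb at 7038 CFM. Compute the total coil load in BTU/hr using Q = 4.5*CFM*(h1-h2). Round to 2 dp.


Q = 4.5 * 7038 * (28.4 - 21.1) = 231198.30 BTU/hr

231198.30 BTU/hr


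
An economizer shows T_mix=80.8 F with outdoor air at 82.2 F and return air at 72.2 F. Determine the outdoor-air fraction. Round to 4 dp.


frac = (80.8 - 72.2) / (82.2 - 72.2) = 0.8600

0.8600


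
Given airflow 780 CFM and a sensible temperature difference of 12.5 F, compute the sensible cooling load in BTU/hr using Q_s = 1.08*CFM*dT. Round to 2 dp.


Q = 1.08 * 780 * 12.5 = 10530.00 BTU/hr

10530.00 BTU/hr


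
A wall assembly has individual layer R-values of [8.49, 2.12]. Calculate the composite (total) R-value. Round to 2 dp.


R_total = 8.49 + 2.12 = 10.61

10.61


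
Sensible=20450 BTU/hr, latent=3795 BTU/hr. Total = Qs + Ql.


Qt = 20450 + 3795 = 24245 BTU/hr

24245 BTU/hr


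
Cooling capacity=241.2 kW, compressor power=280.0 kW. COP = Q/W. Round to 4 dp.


COP = 241.2 / 280.0 = 0.8614

0.8614


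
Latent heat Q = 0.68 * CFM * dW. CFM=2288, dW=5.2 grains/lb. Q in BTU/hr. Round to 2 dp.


Q = 0.68 * 2288 * 5.2 = 8090.37 BTU/hr

8090.37 BTU/hr


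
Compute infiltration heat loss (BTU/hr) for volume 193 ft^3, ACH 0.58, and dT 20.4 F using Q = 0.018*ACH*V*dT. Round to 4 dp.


Q = 0.018 * 0.58 * 193 * 20.4 = 41.1044 BTU/hr

41.1044 BTU/hr


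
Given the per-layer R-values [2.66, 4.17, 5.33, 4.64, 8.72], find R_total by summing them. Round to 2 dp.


R_total = 2.66 + 4.17 + 5.33 + 4.64 + 8.72 = 25.52

25.52


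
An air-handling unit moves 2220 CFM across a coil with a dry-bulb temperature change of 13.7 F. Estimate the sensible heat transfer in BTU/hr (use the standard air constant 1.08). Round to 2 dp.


Q = 1.08 * 2220 * 13.7 = 32847.12 BTU/hr

32847.12 BTU/hr


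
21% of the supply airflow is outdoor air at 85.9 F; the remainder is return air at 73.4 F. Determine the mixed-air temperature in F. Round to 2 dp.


T_mix = 0.21*85.9 + 0.79*73.4 = 76.03 F

76.03 F


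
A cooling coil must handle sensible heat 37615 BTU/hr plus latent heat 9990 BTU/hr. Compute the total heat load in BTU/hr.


Qt = 37615 + 9990 = 47605 BTU/hr

47605 BTU/hr


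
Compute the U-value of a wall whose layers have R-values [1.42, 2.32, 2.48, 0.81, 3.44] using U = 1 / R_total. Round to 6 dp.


R_total = 1.42 + 2.32 + 2.48 + 0.81 + 3.44 = 10.47
U = 1/10.47 = 0.095511

0.095511


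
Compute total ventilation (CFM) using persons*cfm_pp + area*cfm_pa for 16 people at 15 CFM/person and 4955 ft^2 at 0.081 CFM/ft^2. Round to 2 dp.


Total = 16*15 + 4955*0.081 = 641.36 CFM

641.36 CFM


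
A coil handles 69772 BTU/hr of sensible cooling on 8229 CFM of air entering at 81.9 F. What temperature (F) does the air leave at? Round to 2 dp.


dT = 69772/(1.08*8229) = 7.8507
T_leave = 81.9 - 7.8507 = 74.05 F

74.05 F


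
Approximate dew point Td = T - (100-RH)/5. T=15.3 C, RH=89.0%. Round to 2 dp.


Td = 15.3 - (100-89.0)/5 = 13.10 C

13.10 C


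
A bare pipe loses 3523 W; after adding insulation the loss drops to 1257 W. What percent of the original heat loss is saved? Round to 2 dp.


Savings = ((3523-1257)/3523)*100 = 64.32 %

64.32 %


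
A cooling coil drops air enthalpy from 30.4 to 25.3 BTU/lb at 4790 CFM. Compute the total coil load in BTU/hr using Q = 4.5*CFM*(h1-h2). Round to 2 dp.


Q = 4.5 * 4790 * (30.4 - 25.3) = 109930.50 BTU/hr

109930.50 BTU/hr


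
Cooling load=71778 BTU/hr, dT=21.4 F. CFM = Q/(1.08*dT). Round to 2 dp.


CFM = 71778 / (1.08 * 21.4) = 3105.66

3105.66 CFM


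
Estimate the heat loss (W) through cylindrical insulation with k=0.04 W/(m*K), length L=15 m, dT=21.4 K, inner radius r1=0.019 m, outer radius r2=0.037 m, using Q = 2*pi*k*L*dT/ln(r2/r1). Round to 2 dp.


Q = 2*pi*0.04*15*21.4/ln(0.037/0.019) = 121.05 W

121.05 W


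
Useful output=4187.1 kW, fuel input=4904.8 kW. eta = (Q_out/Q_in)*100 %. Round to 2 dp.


eta = (4187.1/4904.8)*100 = 85.37 %

85.37 %


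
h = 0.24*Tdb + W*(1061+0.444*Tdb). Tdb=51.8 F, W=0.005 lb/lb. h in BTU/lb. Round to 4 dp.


h = 0.24*51.8 + 0.005*(1061+0.444*51.8) = 17.8520 BTU/lb

17.8520 BTU/lb


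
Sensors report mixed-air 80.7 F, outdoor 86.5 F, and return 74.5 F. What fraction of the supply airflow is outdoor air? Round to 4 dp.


frac = (80.7 - 74.5) / (86.5 - 74.5) = 0.5167

0.5167


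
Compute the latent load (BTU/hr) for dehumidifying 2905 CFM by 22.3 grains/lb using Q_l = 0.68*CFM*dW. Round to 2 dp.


Q = 0.68 * 2905 * 22.3 = 44051.42 BTU/hr

44051.42 BTU/hr


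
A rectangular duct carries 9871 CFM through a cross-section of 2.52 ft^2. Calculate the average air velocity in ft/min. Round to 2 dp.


V = 9871 / 2.52 = 3917.06 ft/min

3917.06 ft/min


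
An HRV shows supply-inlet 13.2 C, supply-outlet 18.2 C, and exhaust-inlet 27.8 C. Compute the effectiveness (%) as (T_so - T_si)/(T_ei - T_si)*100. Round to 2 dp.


eff = (18.2-13.2)/(27.8-13.2)*100 = 34.25 %

34.25 %


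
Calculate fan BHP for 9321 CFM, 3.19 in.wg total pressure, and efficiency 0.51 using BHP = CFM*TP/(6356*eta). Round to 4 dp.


BHP = 9321 * 3.19 / (6356 * 0.51) = 9.1727 hp

9.1727 hp


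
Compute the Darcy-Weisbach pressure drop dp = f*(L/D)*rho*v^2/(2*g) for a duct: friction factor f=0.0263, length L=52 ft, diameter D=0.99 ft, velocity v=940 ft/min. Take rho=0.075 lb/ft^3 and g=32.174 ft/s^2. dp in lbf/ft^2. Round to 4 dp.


v_fps = 940/60 = 15.6667 ft/s
dp = 0.0263*(52/0.99)*0.075*15.6667^2/(2*32.174) = 0.3952 lbf/ft^2

0.3952 lbf/ft^2


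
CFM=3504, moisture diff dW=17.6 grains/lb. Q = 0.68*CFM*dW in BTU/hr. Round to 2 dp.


Q = 0.68 * 3504 * 17.6 = 41935.87 BTU/hr

41935.87 BTU/hr


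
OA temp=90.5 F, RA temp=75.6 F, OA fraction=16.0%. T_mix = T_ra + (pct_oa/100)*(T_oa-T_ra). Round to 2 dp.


T_mix = 75.6 + (16.0/100)*(90.5-75.6) = 77.98 F

77.98 F


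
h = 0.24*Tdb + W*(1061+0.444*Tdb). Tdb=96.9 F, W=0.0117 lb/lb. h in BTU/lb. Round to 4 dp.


h = 0.24*96.9 + 0.0117*(1061+0.444*96.9) = 36.1731 BTU/lb

36.1731 BTU/lb


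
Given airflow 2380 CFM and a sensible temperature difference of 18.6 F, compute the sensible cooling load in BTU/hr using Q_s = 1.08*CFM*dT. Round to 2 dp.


Q = 1.08 * 2380 * 18.6 = 47809.44 BTU/hr

47809.44 BTU/hr


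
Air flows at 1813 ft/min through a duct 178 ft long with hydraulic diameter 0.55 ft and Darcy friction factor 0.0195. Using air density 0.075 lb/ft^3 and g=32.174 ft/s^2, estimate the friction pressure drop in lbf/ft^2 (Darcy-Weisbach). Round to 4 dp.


v_fps = 1813/60 = 30.2167 ft/s
dp = 0.0195*(178/0.55)*0.075*30.2167^2/(2*32.174) = 6.7160 lbf/ft^2

6.7160 lbf/ft^2


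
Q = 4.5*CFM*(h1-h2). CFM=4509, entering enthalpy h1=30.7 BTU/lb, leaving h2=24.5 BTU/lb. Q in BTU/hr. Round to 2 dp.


Q = 4.5 * 4509 * (30.7 - 24.5) = 125801.10 BTU/hr

125801.10 BTU/hr


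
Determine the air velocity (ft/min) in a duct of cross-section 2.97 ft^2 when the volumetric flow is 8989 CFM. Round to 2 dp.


V = 8989 / 2.97 = 3026.60 ft/min

3026.60 ft/min


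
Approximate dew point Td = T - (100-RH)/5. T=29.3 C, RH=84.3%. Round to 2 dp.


Td = 29.3 - (100-84.3)/5 = 26.16 C

26.16 C


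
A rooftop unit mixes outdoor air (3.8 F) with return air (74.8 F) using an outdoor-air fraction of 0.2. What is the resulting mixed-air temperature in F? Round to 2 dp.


T_mix = 0.2*3.8 + 0.8*74.8 = 60.60 F

60.60 F


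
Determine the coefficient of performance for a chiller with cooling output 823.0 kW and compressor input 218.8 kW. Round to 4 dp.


COP = 823.0 / 218.8 = 3.7614

3.7614


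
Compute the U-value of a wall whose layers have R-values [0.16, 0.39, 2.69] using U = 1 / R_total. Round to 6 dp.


R_total = 0.16 + 0.39 + 2.69 = 3.24
U = 1/3.24 = 0.308642

0.308642


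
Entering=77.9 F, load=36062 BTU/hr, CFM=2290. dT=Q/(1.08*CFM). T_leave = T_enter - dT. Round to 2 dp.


dT = 36062/(1.08*2290) = 14.5811
T_leave = 77.9 - 14.5811 = 63.32 F

63.32 F
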